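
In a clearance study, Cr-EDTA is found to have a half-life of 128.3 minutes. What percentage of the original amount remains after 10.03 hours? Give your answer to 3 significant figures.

3.87%

10.03 hours = 601.8 minutes.
n = 601.8/128.3 ≈ 4.6906 half-lives.
Fraction remaining = (1/2)^4.6906 ≈ 0.038726, i.e. 3.8726%.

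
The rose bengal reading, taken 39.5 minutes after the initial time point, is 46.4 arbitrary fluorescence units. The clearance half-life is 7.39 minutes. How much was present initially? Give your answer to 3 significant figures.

Number of half-lives elapsed: n = 39.5/7.39 ≈ 5.3451.
A₀ = A × 2^n = 46.4 × 2^5.3451 = 46.4 × 40.647 ≈ 1886 arbitrary fluorescence units.

1890 arbitrary fluorescence units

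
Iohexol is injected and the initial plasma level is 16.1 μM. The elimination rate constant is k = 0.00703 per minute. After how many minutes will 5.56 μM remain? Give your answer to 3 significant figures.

t½ = ln 2 / k = 0.69315 / 0.00703 ≈ 98.598 minutes.
Fraction remaining = 5.56/16.1 ≈ 0.34534.
n = log₂(16.1/5.56) = ln(2.8957)/ln 2 ≈ 1.5339 half-lives.
t = n × t½ = 1.5339 × 98.598 ≈ 151.24 minutes.

151 minutes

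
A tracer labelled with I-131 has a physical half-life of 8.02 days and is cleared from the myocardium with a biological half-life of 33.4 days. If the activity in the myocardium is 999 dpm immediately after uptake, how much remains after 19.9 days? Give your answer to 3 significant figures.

1/t_eff = 1/t_phys + 1/t_biol = 1/8.02 + 1/33.4 = 0.15463 per day.
t_eff = 8.02 × 33.4 / (8.02 + 33.4) ≈ 6.4671 days.
Remaining = 999 × (1/2)^(19.9/6.4671) = 999 × (1/2)^3.0771 ≈ 118.38 dpm.

118 dpm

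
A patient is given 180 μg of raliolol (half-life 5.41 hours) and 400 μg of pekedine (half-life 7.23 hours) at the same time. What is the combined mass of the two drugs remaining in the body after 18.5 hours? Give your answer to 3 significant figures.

raliolol: 180 × (1/2)^(18.5/5.41) = 180 × (1/2)^3.4196 ≈ 16.822 μg.
pekedine: 400 × (1/2)^(18.5/7.23) = 400 × (1/2)^2.5588 ≈ 67.887 μg.
Total = 16.822 + 67.887 ≈ 84.709 μg.

84.7 μg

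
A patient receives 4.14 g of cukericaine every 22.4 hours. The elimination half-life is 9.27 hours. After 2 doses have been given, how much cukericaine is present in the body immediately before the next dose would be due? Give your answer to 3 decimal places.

The 2 doses were given 44.8, 22.4 hours ago.
Total = 4.14·(1/2)^(44.8/9.27) + 4.14·(1/2)^(22.4/9.27)
      = 0.14527 + 0.77552 ≈ 0.92079 g.

0.921 g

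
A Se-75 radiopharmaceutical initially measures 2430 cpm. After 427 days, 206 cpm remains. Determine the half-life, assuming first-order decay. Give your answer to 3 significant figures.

120 days

A/A₀ = 206/2430 ≈ 0.084774.
n = log₂(11.796) ≈ 3.5602 half-lives elapsed in 427 days.
t½ = 427/3.5602 ≈ 119.94 days.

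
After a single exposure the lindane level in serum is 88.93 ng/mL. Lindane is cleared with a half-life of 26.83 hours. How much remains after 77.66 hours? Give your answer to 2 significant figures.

Number of half-lives: n = 77.66/26.83 ≈ 2.8945.
Remaining = 88.93 × (1/2)^2.8945 = 88.93 × 0.13448 ≈ 11.959 ng/mL.

12 ng/mL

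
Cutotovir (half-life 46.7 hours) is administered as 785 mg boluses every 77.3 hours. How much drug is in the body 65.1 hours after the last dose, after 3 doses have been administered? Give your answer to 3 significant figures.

424 mg

The 3 doses were given 219.7, 142.4, 65.1 hours ago.
Total = 785·(1/2)^(219.7/46.7) + 785·(1/2)^(142.4/46.7) + 785·(1/2)^(65.1/46.7)
      = 30.108 + 94.832 + 298.7 ≈ 423.64 mg.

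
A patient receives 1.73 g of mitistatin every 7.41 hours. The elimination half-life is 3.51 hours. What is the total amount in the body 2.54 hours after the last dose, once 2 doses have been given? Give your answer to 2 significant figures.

1.3 g

The 2 doses were given 9.95, 2.54 hours ago.
Total = 1.73·(1/2)^(9.95/3.51) + 1.73·(1/2)^(2.54/3.51)
      = 0.24249 + 1.0476 ≈ 1.2901 g.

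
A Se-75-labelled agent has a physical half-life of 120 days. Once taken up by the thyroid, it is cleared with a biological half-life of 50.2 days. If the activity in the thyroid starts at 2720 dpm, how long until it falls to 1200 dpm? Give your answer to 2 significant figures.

1/t_eff = 1/t_phys + 1/t_biol = 1/120 + 1/50.2 = 0.028254 per day.
t_eff = 120 × 50.2 / (120 + 50.2) ≈ 35.394 days.
n = log₂(2720/1200) ≈ 1.1806; t = 1.1806 × 35.394 ≈ 41.785 days.

42 days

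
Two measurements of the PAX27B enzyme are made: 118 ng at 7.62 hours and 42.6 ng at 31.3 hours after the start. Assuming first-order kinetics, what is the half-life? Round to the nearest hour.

16 hours

Over Δt = 31.3 − 7.62 = 23.68 hours, the level fell by a factor of 118/42.6 ≈ 2.77.
n = log₂(2.77) ≈ 1.4699 half-lives, so t½ = 23.68/1.4699 ≈ 16.11 hours.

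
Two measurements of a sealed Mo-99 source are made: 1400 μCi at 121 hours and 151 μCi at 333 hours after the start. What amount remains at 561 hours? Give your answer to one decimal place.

Over Δt = 333 − 121 = 212 hours, the level fell by a factor of 1400/151 ≈ 9.2715.
n = log₂(9.2715) ≈ 3.2128 half-lives, so t½ = 212/3.2128 ≈ 65.986 hours.
From t = 333 to t = 561: 151 × (1/2)^((561−333)/65.986) ≈ 13.767 μCi.

13.8 μCi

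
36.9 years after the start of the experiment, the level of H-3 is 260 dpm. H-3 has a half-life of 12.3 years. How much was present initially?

Number of half-lives elapsed: n = 36.9/12.3 ≈ 3.
A₀ = A × 2^n = 260 × 2^3 = 260 × 8 ≈ 2080 dpm.

2080 dpm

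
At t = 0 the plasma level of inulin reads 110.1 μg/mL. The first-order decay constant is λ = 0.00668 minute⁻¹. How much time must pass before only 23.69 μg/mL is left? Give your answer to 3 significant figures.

t½ = ln 2 / λ = 0.69315 / 0.00668 ≈ 103.76 minutes.
Fraction remaining = 23.69/110.1 ≈ 0.21517.
n = log₂(110.1/23.69) = ln(4.6475)/ln 2 ≈ 2.2165 half-lives.
t = n × t½ = 2.2165 × 103.76 ≈ 229.99 minutes.

230 minutes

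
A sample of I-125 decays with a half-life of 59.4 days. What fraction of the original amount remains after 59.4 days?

n = 59.4/59.4 ≈ 1 half-life.
Fraction remaining = (1/2)^1 ≈ 0.5.

0.5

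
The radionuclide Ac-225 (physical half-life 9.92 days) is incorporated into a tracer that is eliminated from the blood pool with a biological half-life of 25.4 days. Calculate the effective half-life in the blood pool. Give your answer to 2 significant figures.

7.1 days

1/t_eff = 1/t_phys + 1/t_biol = 1/9.92 + 1/25.4 = 0.14018 per day.
t_eff = 9.92 × 25.4 / (9.92 + 25.4) ≈ 7.1339 days.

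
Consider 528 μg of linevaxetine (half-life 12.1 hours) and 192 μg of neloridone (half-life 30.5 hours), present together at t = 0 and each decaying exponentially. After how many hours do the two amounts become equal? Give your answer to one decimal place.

Set 528·(1/2)^(t/12.1) = 192·(1/2)^(t/30.5).
Taking log₂: log₂(528/192) = t·(1/12.1 − 1/30.5).
log₂(2.75) = 1.4594; 1/12.1 − 1/30.5 = 0.049858.
t = 1.4594 / 0.049858 ≈ 29.272 hours.

29.3 hours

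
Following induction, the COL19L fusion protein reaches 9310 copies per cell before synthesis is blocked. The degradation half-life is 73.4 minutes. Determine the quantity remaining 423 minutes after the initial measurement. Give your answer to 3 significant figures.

171 copies per cell

Number of half-lives: n = 423/73.4 ≈ 5.7629.
Remaining = 9310 × (1/2)^5.7629 = 9310 × 0.018415 ≈ 171.45 copies per cell.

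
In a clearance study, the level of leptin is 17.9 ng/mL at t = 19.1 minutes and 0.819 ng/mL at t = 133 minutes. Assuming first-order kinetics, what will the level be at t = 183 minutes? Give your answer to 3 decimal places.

Over Δt = 133 − 19.1 = 113.9 minutes, the level fell by a factor of 17.9/0.819 ≈ 21.856.
n = log₂(21.856) ≈ 4.45 half-lives, so t½ = 113.9/4.45 ≈ 25.596 minutes.
From t = 133 to t = 183: 0.819 × (1/2)^((183−133)/25.596) ≈ 0.21146 ng/mL.

0.211 ng/mL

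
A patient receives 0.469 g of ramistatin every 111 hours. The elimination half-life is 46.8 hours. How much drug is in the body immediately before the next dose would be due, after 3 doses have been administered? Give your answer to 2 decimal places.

0.11 g

The 3 doses were given 333, 222, 111 hours ago.
Total = 0.469·(1/2)^(333/46.8) + 0.469·(1/2)^(222/46.8) + 0.469·(1/2)^(111/46.8)
      = 0.0033824 + 0.017507 + 0.090613 ≈ 0.1115 g.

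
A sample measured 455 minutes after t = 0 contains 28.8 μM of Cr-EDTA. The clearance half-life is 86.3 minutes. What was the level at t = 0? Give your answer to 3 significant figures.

Number of half-lives elapsed: n = 455/86.3 ≈ 5.2723.
A₀ = A × 2^n = 28.8 × 2^5.2723 = 28.8 × 38.648 ≈ 1113.1 μM.

1110 μM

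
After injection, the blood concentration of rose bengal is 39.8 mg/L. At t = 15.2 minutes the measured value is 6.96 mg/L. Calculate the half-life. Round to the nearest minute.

A/A₀ = 6.96/39.8 ≈ 0.17487.
n = log₂(5.7184) ≈ 2.5156 half-lives elapsed in 15.2 minutes.
t½ = 15.2/2.5156 ≈ 6.0423 minutes.

6 minutes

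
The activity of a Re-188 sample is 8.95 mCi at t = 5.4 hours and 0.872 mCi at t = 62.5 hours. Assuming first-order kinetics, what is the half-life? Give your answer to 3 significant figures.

17.0 hours

Over Δt = 62.5 − 5.4 = 57.1 hours, the level fell by a factor of 8.95/0.872 ≈ 10.264.
n = log₂(10.264) ≈ 3.3595 half-lives, so t½ = 57.1/3.3595 ≈ 16.997 hours.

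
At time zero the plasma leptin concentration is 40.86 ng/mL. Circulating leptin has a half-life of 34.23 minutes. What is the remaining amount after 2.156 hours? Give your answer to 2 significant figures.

3.0 ng/mL

Convert the elapsed time: 2.156 hours = 129.36 minutes.
Number of half-lives: n = 129.36/34.23 ≈ 3.7791.
Remaining = 40.86 × (1/2)^3.7791 = 40.86 × 0.072839 ≈ 2.9762 ng/mL.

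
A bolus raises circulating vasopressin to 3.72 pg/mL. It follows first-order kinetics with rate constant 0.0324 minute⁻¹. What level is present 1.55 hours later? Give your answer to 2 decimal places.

t½ = ln 2 / λ = 0.69315 / 0.0324 ≈ 21.393 minutes.
Convert the elapsed time: 1.55 hours = 93 minutes.
Number of half-lives: n = 93/21.393 ≈ 4.3471.
Remaining = 3.72 × (1/2)^4.3471 = 3.72 × 0.049134 ≈ 0.18278 pg/mL.

0.18 pg/mL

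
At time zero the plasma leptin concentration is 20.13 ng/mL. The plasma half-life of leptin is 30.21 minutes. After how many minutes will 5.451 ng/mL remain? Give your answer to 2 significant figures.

Fraction remaining = 5.451/20.13 ≈ 0.27079.
n = log₂(20.13/5.451) = ln(3.6929)/ln 2 ≈ 1.8848 half-lives.
t = n × t½ = 1.8848 × 30.21 ≈ 56.938 minutes.

57 minutes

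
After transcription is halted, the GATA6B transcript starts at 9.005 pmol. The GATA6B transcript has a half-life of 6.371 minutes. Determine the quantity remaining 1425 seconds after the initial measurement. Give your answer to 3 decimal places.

0.680 pmol

Convert the elapsed time: 1425 seconds = 23.75 minutes.
Number of half-lives: n = 23.75/6.371 ≈ 3.7278.
Remaining = 9.005 × (1/2)^3.7278 = 9.005 × 0.075476 ≈ 0.67967 pmol.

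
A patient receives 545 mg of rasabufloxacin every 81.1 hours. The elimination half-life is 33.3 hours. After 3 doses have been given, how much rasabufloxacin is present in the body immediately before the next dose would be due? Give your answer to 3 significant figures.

123 mg

The 3 doses were given 243.3, 162.2, 81.1 hours ago.
Total = 545·(1/2)^(243.3/33.3) + 545·(1/2)^(162.2/33.3) + 545·(1/2)^(81.1/33.3)
      = 3.4433 + 18.626 + 100.75 ≈ 122.82 mg.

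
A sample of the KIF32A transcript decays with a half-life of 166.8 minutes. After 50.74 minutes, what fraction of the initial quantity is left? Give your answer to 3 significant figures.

0.810

n = 50.74/166.8 ≈ 0.3042 half-lives.
Fraction remaining = (1/2)^0.3042 ≈ 0.80989.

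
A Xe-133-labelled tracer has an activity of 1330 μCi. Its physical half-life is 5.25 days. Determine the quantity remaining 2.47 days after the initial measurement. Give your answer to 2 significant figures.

960 μCi

Number of half-lives: n = 2.47/5.25 ≈ 0.47048.
Remaining = 1330 × (1/2)^0.47048 = 1330 × 0.72173 ≈ 959.9 μCi.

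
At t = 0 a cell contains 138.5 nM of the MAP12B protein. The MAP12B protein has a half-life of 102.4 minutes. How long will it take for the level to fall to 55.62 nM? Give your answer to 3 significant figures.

135 minutes

Fraction remaining = 55.62/138.5 ≈ 0.40159.
n = log₂(138.5/55.62) = ln(2.4901)/ln 2 ≈ 1.3162 half-lives.
t = n × t½ = 1.3162 × 102.4 ≈ 134.78 minutes.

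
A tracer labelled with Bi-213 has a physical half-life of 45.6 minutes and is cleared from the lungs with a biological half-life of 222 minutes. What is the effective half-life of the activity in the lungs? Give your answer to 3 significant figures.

37.8 minutes

1/t_eff = 1/t_phys + 1/t_biol = 1/45.6 + 1/222 = 0.026434 per minute.
t_eff = 45.6 × 222 / (45.6 + 222) ≈ 37.83 minutes.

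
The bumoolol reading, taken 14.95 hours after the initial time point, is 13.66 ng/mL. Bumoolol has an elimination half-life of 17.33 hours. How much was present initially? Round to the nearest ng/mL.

25 ng/mL

Number of half-lives elapsed: n = 14.95/17.33 ≈ 0.86267.
A₀ = A × 2^n = 13.66 × 2^0.86267 = 13.66 × 1.8184 ≈ 24.839 ng/mL.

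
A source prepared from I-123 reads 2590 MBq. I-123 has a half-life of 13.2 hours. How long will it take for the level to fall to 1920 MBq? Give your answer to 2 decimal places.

5.70 hours

Fraction remaining = 1920/2590 ≈ 0.74131.
n = log₂(2590/1920) = ln(1.349)/ln 2 ≈ 0.43185 half-lives.
t = n × t½ = 0.43185 × 13.2 ≈ 5.7004 hours.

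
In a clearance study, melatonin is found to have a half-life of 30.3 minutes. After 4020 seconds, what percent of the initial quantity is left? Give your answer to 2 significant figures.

22%

4020 seconds = 67 minutes.
n = 67/30.3 ≈ 2.2112 half-lives.
Fraction remaining = (1/2)^2.2112 ≈ 0.21595, i.e. 21.595%.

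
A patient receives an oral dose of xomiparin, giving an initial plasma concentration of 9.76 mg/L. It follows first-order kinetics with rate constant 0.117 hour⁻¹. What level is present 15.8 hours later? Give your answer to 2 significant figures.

t½ = ln 2 / k = 0.69315 / 0.117 ≈ 5.9243 hours.
Number of half-lives: n = 15.8/5.9243 ≈ 2.667.
Remaining = 9.76 × (1/2)^2.667 = 9.76 × 0.15746 ≈ 1.5368 mg/L.

1.5 mg/L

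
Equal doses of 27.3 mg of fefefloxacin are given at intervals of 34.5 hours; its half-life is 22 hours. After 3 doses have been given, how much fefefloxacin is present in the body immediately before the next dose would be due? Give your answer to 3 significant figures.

The 3 doses were given 103.5, 69, 34.5 hours ago.
Total = 27.3·(1/2)^(103.5/22) + 27.3·(1/2)^(69/22) + 27.3·(1/2)^(34.5/22)
      = 1.047 + 3.1047 + 9.2065 ≈ 13.358 mg.

13.4 mg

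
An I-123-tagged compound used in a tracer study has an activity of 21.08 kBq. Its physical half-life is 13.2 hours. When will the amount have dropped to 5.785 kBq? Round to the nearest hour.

Fraction remaining = 5.785/21.08 ≈ 0.27443.
n = log₂(21.08/5.785) = ln(3.6439)/ln 2 ≈ 1.8655 half-lives.
t = n × t½ = 1.8655 × 13.2 ≈ 24.624 hours.

25 hours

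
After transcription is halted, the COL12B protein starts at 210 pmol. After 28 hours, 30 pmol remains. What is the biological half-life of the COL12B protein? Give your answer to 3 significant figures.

A/A₀ = 30/210 ≈ 0.14286.
n = log₂(7) ≈ 2.8074 half-lives elapsed in 28 hours.
t½ = 28/2.8074 ≈ 9.9738 hours.

9.97 hours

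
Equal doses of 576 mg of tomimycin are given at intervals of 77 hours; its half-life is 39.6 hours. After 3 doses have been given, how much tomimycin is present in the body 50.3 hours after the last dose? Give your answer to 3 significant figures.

317 mg

The 3 doses were given 204.3, 127.3, 50.3 hours ago.
Total = 576·(1/2)^(204.3/39.6) + 576·(1/2)^(127.3/39.6) + 576·(1/2)^(50.3/39.6)
      = 16.121 + 62.047 + 238.81 ≈ 316.98 mg.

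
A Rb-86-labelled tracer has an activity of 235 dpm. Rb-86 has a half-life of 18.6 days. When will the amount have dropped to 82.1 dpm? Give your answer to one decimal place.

Fraction remaining = 82.1/235 ≈ 0.34936.
n = log₂(235/82.1) = ln(2.8624)/ln 2 ≈ 1.5172 half-lives.
t = n × t½ = 1.5172 × 18.6 ≈ 28.22 days.

28.2 days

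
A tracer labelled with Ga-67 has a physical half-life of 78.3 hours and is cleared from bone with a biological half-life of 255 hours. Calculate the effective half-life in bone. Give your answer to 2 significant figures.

1/t_eff = 1/t_phys + 1/t_biol = 1/78.3 + 1/255 = 0.016693 per hour.
t_eff = 78.3 × 255 / (78.3 + 255) ≈ 59.905 hours.

60 hours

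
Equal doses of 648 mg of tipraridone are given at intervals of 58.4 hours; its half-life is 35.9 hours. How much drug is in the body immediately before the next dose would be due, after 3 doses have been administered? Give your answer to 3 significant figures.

The 3 doses were given 175.2, 116.8, 58.4 hours ago.
Total = 648·(1/2)^(175.2/35.9) + 648·(1/2)^(116.8/35.9) + 648·(1/2)^(58.4/35.9)
      = 22.003 + 67.948 + 209.83 ≈ 299.79 mg.

300 mg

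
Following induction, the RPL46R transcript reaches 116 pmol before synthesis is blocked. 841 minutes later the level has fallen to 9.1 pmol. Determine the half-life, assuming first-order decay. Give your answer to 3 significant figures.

A/A₀ = 9.1/116 ≈ 0.078448.
n = log₂(12.747) ≈ 3.6721 half-lives elapsed in 841 minutes.
t½ = 841/3.6721 ≈ 229.02 minutes.

229 minutes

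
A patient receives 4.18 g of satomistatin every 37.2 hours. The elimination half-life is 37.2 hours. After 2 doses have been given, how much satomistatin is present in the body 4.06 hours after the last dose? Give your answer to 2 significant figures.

The 2 doses were given 41.26, 4.06 hours ago.
Total = 4.18·(1/2)^(41.26/37.2) + 4.18·(1/2)^(4.06/37.2)
      = 1.9377 + 3.8754 ≈ 5.8132 g.

5.8 g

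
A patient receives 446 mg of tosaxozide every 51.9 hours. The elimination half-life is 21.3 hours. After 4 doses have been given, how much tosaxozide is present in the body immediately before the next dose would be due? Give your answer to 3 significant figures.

101 mg

The 4 doses were given 207.6, 155.7, 103.8, 51.9 hours ago.
Total = 446·(1/2)^(207.6/21.3) + 446·(1/2)^(155.7/21.3) + 446·(1/2)^(103.8/21.3) + 446·(1/2)^(51.9/21.3)
      = 0.51922 + 2.8109 + 15.218 + 82.383 ≈ 100.93 mg.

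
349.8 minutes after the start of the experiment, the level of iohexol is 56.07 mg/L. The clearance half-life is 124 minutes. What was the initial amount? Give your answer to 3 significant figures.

Number of half-lives elapsed: n = 349.8/124 ≈ 2.821.
A₀ = A × 2^n = 56.07 × 2^2.821 = 56.07 × 7.0664 ≈ 396.21 mg/L.

396 mg/L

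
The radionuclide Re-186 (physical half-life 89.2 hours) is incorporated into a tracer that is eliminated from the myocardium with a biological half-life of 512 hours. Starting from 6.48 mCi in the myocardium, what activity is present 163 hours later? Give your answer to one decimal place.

1/t_eff = 1/t_phys + 1/t_biol = 1/89.2 + 1/512 = 0.013164 per hour.
t_eff = 89.2 × 512 / (89.2 + 512) ≈ 75.965 hours.
Remaining = 6.48 × (1/2)^(163/75.965) = 6.48 × (1/2)^2.1457 ≈ 1.4644 mCi.

1.5 mCi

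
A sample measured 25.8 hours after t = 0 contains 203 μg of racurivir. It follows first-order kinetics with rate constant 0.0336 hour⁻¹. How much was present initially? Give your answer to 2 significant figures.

t½ = ln 2 / k = 0.69315 / 0.0336 ≈ 20.629 hours.
Number of half-lives elapsed: n = 25.8/20.629 ≈ 1.2506.
A₀ = A × 2^n = 203 × 2^1.2506 = 203 × 2.3795 ≈ 483.03 μg.

480 μg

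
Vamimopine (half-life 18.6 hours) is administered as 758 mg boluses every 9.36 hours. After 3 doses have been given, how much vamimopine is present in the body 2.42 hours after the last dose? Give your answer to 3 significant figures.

1530 mg

The 3 doses were given 21.14, 11.78, 2.42 hours ago.
Total = 758·(1/2)^(21.14/18.6) + 758·(1/2)^(11.78/18.6) + 758·(1/2)^(2.42/18.6)
      = 344.77 + 488.67 + 692.63 ≈ 1526.1 mg.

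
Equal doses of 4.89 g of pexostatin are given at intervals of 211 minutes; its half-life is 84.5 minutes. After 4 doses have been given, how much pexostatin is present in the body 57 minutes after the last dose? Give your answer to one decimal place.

3.7 g

The 4 doses were given 690, 479, 268, 57 minutes ago.
Total = 4.89·(1/2)^(690/84.5) + 4.89·(1/2)^(479/84.5) + 4.89·(1/2)^(268/84.5) + 4.89·(1/2)^(57/84.5)
      = 0.017029 + 0.096134 + 0.5427 + 3.0637 ≈ 3.7196 g.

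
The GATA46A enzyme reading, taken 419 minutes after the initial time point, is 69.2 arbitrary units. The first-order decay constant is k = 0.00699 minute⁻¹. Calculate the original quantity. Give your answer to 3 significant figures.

1290 arbitrary units

t½ = ln 2 / k = 0.69315 / 0.00699 ≈ 99.163 minutes.
Number of half-lives elapsed: n = 419/99.163 ≈ 4.2254.
A₀ = A × 2^n = 69.2 × 2^4.2254 = 69.2 × 18.705 ≈ 1294.4 arbitrary units.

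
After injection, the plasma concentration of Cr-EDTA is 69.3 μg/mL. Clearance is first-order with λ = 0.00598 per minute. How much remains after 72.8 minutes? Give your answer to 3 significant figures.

t½ = ln 2 / λ = 0.69315 / 0.00598 ≈ 115.91 minutes.
Number of half-lives: n = 72.8/115.91 ≈ 0.62807.
Remaining = 69.3 × (1/2)^0.62807 = 69.3 × 0.64704 ≈ 44.84 μg/mL.

44.8 μg/mL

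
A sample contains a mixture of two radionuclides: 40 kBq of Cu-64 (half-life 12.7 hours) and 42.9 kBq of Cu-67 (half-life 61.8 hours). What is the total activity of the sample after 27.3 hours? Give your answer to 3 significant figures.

Cu-64: 40 × (1/2)^(27.3/12.7) = 40 × (1/2)^2.1496 ≈ 9.015 kBq.
Cu-67: 42.9 × (1/2)^(27.3/61.8) = 42.9 × (1/2)^0.44175 ≈ 31.585 kBq.
Total = 9.015 + 31.585 ≈ 40.6 kBq.

40.6 kBq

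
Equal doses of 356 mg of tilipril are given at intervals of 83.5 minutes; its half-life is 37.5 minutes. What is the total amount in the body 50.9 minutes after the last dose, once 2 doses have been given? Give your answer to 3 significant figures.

169 mg

The 2 doses were given 134.4, 50.9 minutes ago.
Total = 356·(1/2)^(134.4/37.5) + 356·(1/2)^(50.9/37.5)
      = 29.686 + 138.95 ≈ 168.63 mg.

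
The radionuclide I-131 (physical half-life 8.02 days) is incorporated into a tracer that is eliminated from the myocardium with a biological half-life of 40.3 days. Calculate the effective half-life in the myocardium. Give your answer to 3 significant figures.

1/t_eff = 1/t_phys + 1/t_biol = 1/8.02 + 1/40.3 = 0.1495 per day.
t_eff = 8.02 × 40.3 / (8.02 + 40.3) ≈ 6.6889 days.

6.69 days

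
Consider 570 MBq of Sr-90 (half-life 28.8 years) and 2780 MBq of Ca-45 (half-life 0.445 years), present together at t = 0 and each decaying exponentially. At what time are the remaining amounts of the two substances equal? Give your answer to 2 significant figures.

1.0 years

Set 570·(1/2)^(t/28.8) = 2780·(1/2)^(t/0.445).
Taking log₂: log₂(570/2780) = t·(1/28.8 − 1/0.445).
log₂(0.20504) = -2.2861; 1/28.8 − 1/0.445 = -2.2125.
t = -2.2861 / -2.2125 ≈ 1.0333 years.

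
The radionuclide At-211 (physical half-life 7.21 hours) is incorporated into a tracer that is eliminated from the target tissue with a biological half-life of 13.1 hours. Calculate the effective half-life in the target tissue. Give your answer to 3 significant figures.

4.65 hours

1/t_eff = 1/t_phys + 1/t_biol = 1/7.21 + 1/13.1 = 0.21503 per hour.
t_eff = 7.21 × 13.1 / (7.21 + 13.1) ≈ 4.6505 hours.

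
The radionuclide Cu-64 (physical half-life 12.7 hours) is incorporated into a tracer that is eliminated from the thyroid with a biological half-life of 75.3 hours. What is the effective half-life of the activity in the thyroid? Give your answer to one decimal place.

10.9 hours

1/t_eff = 1/t_phys + 1/t_biol = 1/12.7 + 1/75.3 = 0.09202 per hour.
t_eff = 12.7 × 75.3 / (12.7 + 75.3) ≈ 10.867 hours.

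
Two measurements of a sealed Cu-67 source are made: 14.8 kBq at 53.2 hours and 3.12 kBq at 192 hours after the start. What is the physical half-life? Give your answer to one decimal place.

61.8 hours

Over Δt = 192 − 53.2 = 138.8 hours, the level fell by a factor of 14.8/3.12 ≈ 4.7436.
n = log₂(4.7436) ≈ 2.246 half-lives, so t½ = 138.8/2.246 ≈ 61.799 hours.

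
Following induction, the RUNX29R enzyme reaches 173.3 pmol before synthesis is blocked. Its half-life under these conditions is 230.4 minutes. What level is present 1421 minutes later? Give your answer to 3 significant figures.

2.41 pmol

Number of half-lives: n = 1421/230.4 ≈ 6.1675.
Remaining = 173.3 × (1/2)^6.1675 = 173.3 × 0.013912 ≈ 2.4109 pmol.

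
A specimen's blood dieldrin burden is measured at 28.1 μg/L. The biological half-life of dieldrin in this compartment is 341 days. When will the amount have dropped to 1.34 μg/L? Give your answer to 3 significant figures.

1500 days

Fraction remaining = 1.34/28.1 ≈ 0.047687.
n = log₂(28.1/1.34) = ln(20.97)/ln 2 ≈ 4.3903 half-lives.
t = n × t½ = 4.3903 × 341 ≈ 1497.1 days.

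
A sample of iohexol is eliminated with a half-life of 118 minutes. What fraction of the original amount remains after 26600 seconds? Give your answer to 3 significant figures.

0.0740

26600 seconds = 443.333 minutes.
n = 443.333/118 ≈ 3.7571 half-lives.
Fraction remaining = (1/2)^3.7571 ≈ 0.073963.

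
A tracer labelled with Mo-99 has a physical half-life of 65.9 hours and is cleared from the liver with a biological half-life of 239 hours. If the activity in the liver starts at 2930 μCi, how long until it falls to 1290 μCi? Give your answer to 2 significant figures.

1/t_eff = 1/t_phys + 1/t_biol = 1/65.9 + 1/239 = 0.019359 per hour.
t_eff = 65.9 × 239 / (65.9 + 239) ≈ 51.657 hours.
n = log₂(2930/1290) ≈ 1.1835; t = 1.1835 × 51.657 ≈ 61.137 hours.

61 hours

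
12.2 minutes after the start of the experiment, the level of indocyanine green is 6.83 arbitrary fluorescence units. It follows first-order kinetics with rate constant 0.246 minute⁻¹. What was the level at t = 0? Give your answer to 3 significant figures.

137 arbitrary fluorescence units

t½ = ln 2 / λ = 0.69315 / 0.246 ≈ 2.8177 minutes.
Number of half-lives elapsed: n = 12.2/2.8177 ≈ 4.3298.
A₀ = A × 2^n = 6.83 × 2^4.3298 = 6.83 × 20.11 ≈ 137.35 arbitrary fluorescence units.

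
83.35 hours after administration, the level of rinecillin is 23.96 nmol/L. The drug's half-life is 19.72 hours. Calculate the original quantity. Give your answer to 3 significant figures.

449 nmol/L

Number of half-lives elapsed: n = 83.35/19.72 ≈ 4.2267.
A₀ = A × 2^n = 23.96 × 2^4.2267 = 23.96 × 18.722 ≈ 448.58 nmol/L.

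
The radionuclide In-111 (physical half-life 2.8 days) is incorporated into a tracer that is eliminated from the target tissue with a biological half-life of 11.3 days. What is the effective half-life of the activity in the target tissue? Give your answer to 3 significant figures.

1/t_eff = 1/t_phys + 1/t_biol = 1/2.8 + 1/11.3 = 0.44564 per day.
t_eff = 2.8 × 11.3 / (2.8 + 11.3) ≈ 2.244 days.

2.24 days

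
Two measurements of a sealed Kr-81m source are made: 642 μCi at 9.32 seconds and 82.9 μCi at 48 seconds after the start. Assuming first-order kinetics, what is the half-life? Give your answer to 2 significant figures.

Over Δt = 48 − 9.32 = 38.68 seconds, the level fell by a factor of 642/82.9 ≈ 7.7443.
n = log₂(7.7443) ≈ 2.9531 half-lives, so t½ = 38.68/2.9531 ≈ 13.098 seconds.

13 seconds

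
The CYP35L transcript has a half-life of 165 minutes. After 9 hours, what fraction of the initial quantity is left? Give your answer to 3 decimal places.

9 hours = 540 minutes.
n = 540/165 ≈ 3.2727 half-lives.
Fraction remaining = (1/2)^3.2727 ≈ 0.10347.

0.103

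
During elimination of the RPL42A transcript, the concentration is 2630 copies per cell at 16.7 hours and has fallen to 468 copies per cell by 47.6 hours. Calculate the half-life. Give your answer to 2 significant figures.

Over Δt = 47.6 − 16.7 = 30.9 hours, the level fell by a factor of 2630/468 ≈ 5.6197.
n = log₂(5.6197) ≈ 2.4905 half-lives, so t½ = 30.9/2.4905 ≈ 12.407 hours.

12 hours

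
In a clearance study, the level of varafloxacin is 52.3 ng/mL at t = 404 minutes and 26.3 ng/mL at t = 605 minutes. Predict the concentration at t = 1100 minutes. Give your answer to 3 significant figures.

Over Δt = 605 − 404 = 201 minutes, the level fell by a factor of 52.3/26.3 ≈ 1.9886.
n = log₂(1.9886) ≈ 0.99175 half-lives, so t½ = 201/0.99175 ≈ 202.67 minutes.
From t = 605 to t = 1100: 26.3 × (1/2)^((1100−605)/202.67) ≈ 4.8387 ng/mL.

4.84 ng/mL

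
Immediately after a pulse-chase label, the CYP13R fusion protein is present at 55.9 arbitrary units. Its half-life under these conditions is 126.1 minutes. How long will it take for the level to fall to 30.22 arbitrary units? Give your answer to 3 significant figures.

112 minutes

Fraction remaining = 30.22/55.9 ≈ 0.54061.
n = log₂(55.9/30.22) = ln(1.8498)/ln 2 ≈ 0.88734 half-lives.
t = n × t½ = 0.88734 × 126.1 ≈ 111.89 minutes.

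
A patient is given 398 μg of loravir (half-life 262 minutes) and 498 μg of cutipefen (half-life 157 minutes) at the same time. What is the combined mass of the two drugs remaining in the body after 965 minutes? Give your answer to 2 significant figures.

38 μg

loravir: 398 × (1/2)^(965/262) = 398 × (1/2)^3.6832 ≈ 30.983 μg.
cutipefen: 498 × (1/2)^(965/157) = 498 × (1/2)^6.1465 ≈ 7.0299 μg.
Total = 30.983 + 7.0299 ≈ 38.013 μg.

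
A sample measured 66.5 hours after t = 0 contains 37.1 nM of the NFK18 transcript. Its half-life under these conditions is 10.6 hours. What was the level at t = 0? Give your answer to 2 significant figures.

Number of half-lives elapsed: n = 66.5/10.6 ≈ 6.2736.
A₀ = A × 2^n = 37.1 × 2^6.2736 = 37.1 × 77.364 ≈ 2870.2 nM.

2900 nM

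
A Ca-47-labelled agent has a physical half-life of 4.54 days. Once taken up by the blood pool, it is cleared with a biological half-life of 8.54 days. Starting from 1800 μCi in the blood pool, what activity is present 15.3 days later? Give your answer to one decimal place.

1/t_eff = 1/t_phys + 1/t_biol = 1/4.54 + 1/8.54 = 0.33736 per day.
t_eff = 4.54 × 8.54 / (4.54 + 8.54) ≈ 2.9642 days.
Remaining = 1800 × (1/2)^(15.3/2.9642) = 1800 × (1/2)^5.1616 ≈ 50.289 μCi.

50.3 μCi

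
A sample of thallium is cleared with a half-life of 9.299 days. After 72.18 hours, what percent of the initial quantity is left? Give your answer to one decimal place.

79.9%

72.18 hours = 3.0075 days.
n = 3.0075/9.299 ≈ 0.32342 half-lives.
Fraction remaining = (1/2)^0.32342 ≈ 0.79917, i.e. 79.917%.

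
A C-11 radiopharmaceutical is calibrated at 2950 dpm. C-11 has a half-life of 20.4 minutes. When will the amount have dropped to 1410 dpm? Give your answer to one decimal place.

Fraction remaining = 1410/2950 ≈ 0.47797.
n = log₂(2950/1410) = ln(2.0922)/ln 2 ≈ 1.065 half-lives.
t = n × t½ = 1.065 × 20.4 ≈ 21.726 minutes.

21.7 minutes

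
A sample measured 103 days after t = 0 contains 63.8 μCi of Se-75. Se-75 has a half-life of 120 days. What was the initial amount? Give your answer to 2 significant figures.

120 μCi

Number of half-lives elapsed: n = 103/120 ≈ 0.85833.
A₀ = A × 2^n = 63.8 × 2^0.85833 = 63.8 × 1.8129 ≈ 115.67 μCi.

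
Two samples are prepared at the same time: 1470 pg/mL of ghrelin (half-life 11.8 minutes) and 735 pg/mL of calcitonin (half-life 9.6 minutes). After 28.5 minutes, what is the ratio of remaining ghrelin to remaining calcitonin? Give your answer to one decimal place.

ghrelin: 1470 × (1/2)^(28.5/11.8) = 1470 × (1/2)^2.4153 ≈ 275.58 pg/mL.
calcitonin: 735 × (1/2)^(28.5/9.6) = 735 × (1/2)^2.9688 ≈ 93.887 pg/mL.
Ratio ≈ 275.58 / 93.887 ≈ 2.9353.

2.9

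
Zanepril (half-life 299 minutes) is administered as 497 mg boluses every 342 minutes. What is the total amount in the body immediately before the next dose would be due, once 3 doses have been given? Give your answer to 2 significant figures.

The 3 doses were given 1026, 684, 342 minutes ago.
Total = 497·(1/2)^(1026/299) + 497·(1/2)^(684/299) + 497·(1/2)^(342/299)
      = 46.067 + 101.79 + 224.92 ≈ 372.78 mg.

370 mg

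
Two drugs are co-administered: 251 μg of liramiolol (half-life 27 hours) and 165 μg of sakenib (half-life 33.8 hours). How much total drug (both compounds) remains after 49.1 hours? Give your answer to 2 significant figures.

liramiolol: 251 × (1/2)^(49.1/27) = 251 × (1/2)^1.8185 ≈ 71.162 μg.
sakenib: 165 × (1/2)^(49.1/33.8) = 165 × (1/2)^1.4527 ≈ 60.282 μg.
Total = 71.162 + 60.282 ≈ 131.44 μg.

130 μg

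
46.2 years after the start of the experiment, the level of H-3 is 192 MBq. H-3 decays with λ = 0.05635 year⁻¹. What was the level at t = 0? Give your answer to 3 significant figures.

t½ = ln 2 / λ = 0.69315 / 0.05635 ≈ 12.301 years.
Number of half-lives elapsed: n = 46.2/12.301 ≈ 3.7559.
A₀ = A × 2^n = 192 × 2^3.7559 = 192 × 13.509 ≈ 2593.8 MBq.

2590 MBq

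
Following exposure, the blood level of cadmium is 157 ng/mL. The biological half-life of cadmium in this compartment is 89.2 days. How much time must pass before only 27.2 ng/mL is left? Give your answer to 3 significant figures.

226 days

Fraction remaining = 27.2/157 ≈ 0.17325.
n = log₂(157/27.2) = ln(5.7721)/ln 2 ≈ 2.5291 half-lives.
t = n × t½ = 2.5291 × 89.2 ≈ 225.59 days.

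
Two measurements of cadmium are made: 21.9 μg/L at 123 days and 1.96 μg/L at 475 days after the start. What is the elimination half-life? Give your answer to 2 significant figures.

100 days

Over Δt = 475 − 123 = 352 days, the level fell by a factor of 21.9/1.96 ≈ 11.173.
n = log₂(11.173) ≈ 3.482 half-lives, so t½ = 352/3.482 ≈ 101.09 days.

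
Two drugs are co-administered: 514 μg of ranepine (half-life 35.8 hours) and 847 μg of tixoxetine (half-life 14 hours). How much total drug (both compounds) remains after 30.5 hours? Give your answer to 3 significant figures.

472 μg

ranepine: 514 × (1/2)^(30.5/35.8) = 514 × (1/2)^0.85196 ≈ 284.77 μg.
tixoxetine: 847 × (1/2)^(30.5/14) = 847 × (1/2)^2.1786 ≈ 187.1 μg.
Total = 284.77 + 187.1 ≈ 471.87 μg.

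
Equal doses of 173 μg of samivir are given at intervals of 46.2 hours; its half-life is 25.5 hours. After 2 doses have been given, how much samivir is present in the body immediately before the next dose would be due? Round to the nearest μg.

The 2 doses were given 92.4, 46.2 hours ago.
Total = 173·(1/2)^(92.4/25.5) + 173·(1/2)^(46.2/25.5)
      = 14.036 + 49.278 ≈ 63.314 μg.

63 μg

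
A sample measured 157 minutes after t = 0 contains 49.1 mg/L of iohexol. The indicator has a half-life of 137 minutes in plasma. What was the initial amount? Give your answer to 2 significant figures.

110 mg/L

Number of half-lives elapsed: n = 157/137 ≈ 1.146.
A₀ = A × 2^n = 49.1 × 2^1.146 = 49.1 × 2.213 ≈ 108.66 mg/L.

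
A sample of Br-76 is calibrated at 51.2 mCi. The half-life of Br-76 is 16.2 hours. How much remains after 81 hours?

1.6 mCi

Elapsed time is 5 half-lives (81/16.2).
Each half-life halves the amount: 51.2 × (1/2)^5 = 51.2/32 = 1.6 mCi.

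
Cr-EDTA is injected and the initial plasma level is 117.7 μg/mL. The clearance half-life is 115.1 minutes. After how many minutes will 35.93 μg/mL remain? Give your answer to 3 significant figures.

197 minutes

Fraction remaining = 35.93/117.7 ≈ 0.30527.
n = log₂(117.7/35.93) = ln(3.2758)/ln 2 ≈ 1.7119 half-lives.
t = n × t½ = 1.7119 × 115.1 ≈ 197.03 minutes.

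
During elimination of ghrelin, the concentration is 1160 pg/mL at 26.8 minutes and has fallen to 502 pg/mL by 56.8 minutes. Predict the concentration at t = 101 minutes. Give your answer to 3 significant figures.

Over Δt = 56.8 − 26.8 = 30 minutes, the level fell by a factor of 1160/502 ≈ 2.3108.
n = log₂(2.3108) ≈ 1.2084 half-lives, so t½ = 30/1.2084 ≈ 24.827 minutes.
From t = 56.8 to t = 101: 502 × (1/2)^((101−56.8)/24.827) ≈ 146.14 pg/mL.

146 pg/mL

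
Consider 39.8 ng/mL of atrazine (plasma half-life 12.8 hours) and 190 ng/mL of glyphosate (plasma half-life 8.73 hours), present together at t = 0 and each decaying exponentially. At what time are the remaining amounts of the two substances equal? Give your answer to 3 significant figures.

61.9 hours

Set 39.8·(1/2)^(t/12.8) = 190·(1/2)^(t/8.73).
Taking log₂: log₂(39.8/190) = t·(1/12.8 − 1/8.73).
log₂(0.20947) = -2.2552; 1/12.8 − 1/8.73 = -0.036423.
t = -2.2552 / -0.036423 ≈ 61.917 hours.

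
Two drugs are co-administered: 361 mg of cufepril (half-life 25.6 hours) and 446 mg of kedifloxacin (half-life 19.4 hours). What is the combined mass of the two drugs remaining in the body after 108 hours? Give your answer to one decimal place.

28.8 mg

cufepril: 361 × (1/2)^(108/25.6) = 361 × (1/2)^4.2188 ≈ 19.388 mg.
kedifloxacin: 446 × (1/2)^(108/19.4) = 446 × (1/2)^5.567 ≈ 9.408 mg.
Total = 19.388 + 9.408 ≈ 28.796 mg.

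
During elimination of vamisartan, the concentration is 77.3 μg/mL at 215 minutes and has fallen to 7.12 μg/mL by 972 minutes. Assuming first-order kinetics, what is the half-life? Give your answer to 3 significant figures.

220 minutes

Over Δt = 972 − 215 = 757 minutes, the level fell by a factor of 77.3/7.12 ≈ 10.857.
n = log₂(10.857) ≈ 3.4405 half-lives, so t½ = 757/3.4405 ≈ 220.02 minutes.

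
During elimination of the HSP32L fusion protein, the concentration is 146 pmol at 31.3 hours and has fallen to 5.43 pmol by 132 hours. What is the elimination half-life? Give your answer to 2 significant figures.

Over Δt = 132 − 31.3 = 100.7 hours, the level fell by a factor of 146/5.43 ≈ 26.888.
n = log₂(26.888) ≈ 4.7489 half-lives, so t½ = 100.7/4.7489 ≈ 21.205 hours.

21 hours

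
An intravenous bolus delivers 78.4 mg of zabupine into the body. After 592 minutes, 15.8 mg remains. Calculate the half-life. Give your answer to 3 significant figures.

256 minutes

A/A₀ = 15.8/78.4 ≈ 0.20153.
n = log₂(4.962) ≈ 2.3109 half-lives elapsed in 592 minutes.
t½ = 592/2.3109 ≈ 256.17 minutes.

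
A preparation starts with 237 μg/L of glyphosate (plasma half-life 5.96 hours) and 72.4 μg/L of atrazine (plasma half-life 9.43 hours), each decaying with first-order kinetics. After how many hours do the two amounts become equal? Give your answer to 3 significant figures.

27.7 hours

Set 237·(1/2)^(t/5.96) = 72.4·(1/2)^(t/9.43).
Taking log₂: log₂(237/72.4) = t·(1/5.96 − 1/9.43).
log₂(3.2735) = 1.7108; 1/5.96 − 1/9.43 = 0.061741.
t = 1.7108 / 0.061741 ≈ 27.71 hours.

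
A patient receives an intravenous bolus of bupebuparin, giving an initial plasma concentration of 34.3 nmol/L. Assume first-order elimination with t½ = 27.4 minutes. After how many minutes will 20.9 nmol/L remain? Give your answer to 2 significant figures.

20 minutes

Fraction remaining = 20.9/34.3 ≈ 0.60933.
n = log₂(34.3/20.9) = ln(1.6411)/ln 2 ≈ 0.71471 half-lives.
t = n × t½ = 0.71471 × 27.4 ≈ 19.583 minutes.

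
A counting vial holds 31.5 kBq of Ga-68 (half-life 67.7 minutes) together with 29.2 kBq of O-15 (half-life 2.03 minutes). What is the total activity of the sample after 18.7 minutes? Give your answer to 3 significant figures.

26.1 kBq

Ga-68: 31.5 × (1/2)^(18.7/67.7) = 31.5 × (1/2)^0.27622 ≈ 26.011 kBq.
O-15: 29.2 × (1/2)^(18.7/2.03) = 29.2 × (1/2)^9.2118 ≈ 0.049243 kBq.
Total = 26.011 + 0.049243 ≈ 26.06 kBq.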